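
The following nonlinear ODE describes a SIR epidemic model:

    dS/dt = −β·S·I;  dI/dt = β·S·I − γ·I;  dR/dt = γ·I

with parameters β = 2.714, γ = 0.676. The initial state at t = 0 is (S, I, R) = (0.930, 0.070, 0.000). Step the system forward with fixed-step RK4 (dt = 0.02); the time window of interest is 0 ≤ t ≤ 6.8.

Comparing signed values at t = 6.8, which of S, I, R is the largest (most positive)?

t=0.000: state=(0.930, 0.070, 0.000)
step 1 (dt=0.02): k1=(-0.177, 0.129, 0.047), k2=(-0.180, 0.131, 0.048), k3=(-0.180, 0.131, 0.048), k4=(-0.183, 0.134, 0.049); state += dt/6·(k1+2k2+2k3+k4)
t=0.020: state=(0.926, 0.073, 0.001)
t=0.040: state=(0.923, 0.075, 0.002)
t=0.060: state=(0.919, 0.078, 0.003)
continuing one RK4 step at a time; state shown every 25 steps (Δt=0.5):
t=0.500: state=(0.799, 0.163, 0.038)
t=1.000: state=(0.585, 0.300, 0.115)
t=1.500: state=(0.360, 0.404, 0.236)
t=2.000: state=(0.204, 0.418, 0.378)
t=2.500: state=(0.119, 0.369, 0.512)
t=3.000: state=(0.076, 0.299, 0.625)
t=3.500: state=(0.053, 0.233, 0.715)
t=4.000: state=(0.040, 0.176, 0.783)
t=4.500: state=(0.033, 0.132, 0.835)
t=5.000: state=(0.028, 0.098, 0.874)
t=5.500: state=(0.025, 0.073, 0.903)
t=6.000: state=(0.023, 0.053, 0.924)
t=6.500: state=(0.021, 0.039, 0.939)
t=6.800: state=(0.021, 0.033, 0.947)
compare at T: S=0.021, I=0.033, R=0.947

largest component: R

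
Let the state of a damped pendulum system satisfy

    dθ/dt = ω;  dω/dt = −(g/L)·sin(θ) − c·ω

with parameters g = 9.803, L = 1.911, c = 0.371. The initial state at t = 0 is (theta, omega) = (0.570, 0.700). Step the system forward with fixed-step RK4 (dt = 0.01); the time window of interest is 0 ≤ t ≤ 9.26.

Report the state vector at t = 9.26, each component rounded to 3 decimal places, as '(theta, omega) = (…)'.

(theta, omega) = (0.032, -0.268)

t=0.000: state=(0.570, 0.700)
step 1 (dt=0.01): k1=(0.700, -3.028), k2=(0.685, -3.037), k3=(0.685, -3.037), k4=(0.670, -3.046); state += dt/6·(k1+2k2+2k3+k4)
t=0.010: state=(0.577, 0.670)
t=0.020: state=(0.583, 0.639)
t=0.030: state=(0.590, 0.608)
continuing one RK4 step at a time; state shown every 50 steps (Δt=0.5):
t=0.500: state=(0.538, -0.770)
t=1.000: state=(-0.029, -1.246)
t=1.500: state=(-0.470, -0.361)
t=2.000: state=(-0.357, 0.734)
t=2.500: state=(0.103, 0.902)
t=3.000: state=(0.378, 0.107)
t=3.500: state=(0.216, -0.662)
t=4.000: state=(-0.143, -0.618)
t=4.500: state=(-0.292, 0.062)
t=5.000: state=(-0.113, 0.563)
t=5.500: state=(0.154, 0.393)
t=6.000: state=(0.214, -0.159)
t=6.500: state=(0.041, -0.452)
t=7.000: state=(-0.146, -0.222)
t=7.500: state=(-0.148, 0.201)
t=8.000: state=(0.005, 0.342)
t=8.500: state=(0.127, 0.101)
t=9.000: state=(0.095, -0.205)
t=9.260: state=(0.032, -0.268)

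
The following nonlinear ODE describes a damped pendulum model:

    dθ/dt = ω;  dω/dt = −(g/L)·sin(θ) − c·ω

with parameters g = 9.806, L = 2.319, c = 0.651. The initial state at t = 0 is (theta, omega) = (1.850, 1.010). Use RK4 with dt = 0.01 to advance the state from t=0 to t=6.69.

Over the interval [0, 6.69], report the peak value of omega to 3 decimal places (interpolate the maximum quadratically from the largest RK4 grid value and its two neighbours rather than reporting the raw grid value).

t=0.000: state=(1.850, 1.010)
step 1 (dt=0.01): k1=(1.010, -4.722), k2=(0.986, -4.701), k3=(0.986, -4.701), k4=(0.963, -4.680); state += dt/6·(k1+2k2+2k3+k4)
t=0.010: state=(1.860, 0.963)
t=0.020: state=(1.869, 0.916)
t=0.030: state=(1.878, 0.870)
continuing one RK4 step at a time; state shown every 25 steps (Δt=0.25):
t=0.250: state=(1.965, -0.054)
t=0.500: state=(1.836, -0.963)
t=0.750: state=(1.490, -1.784)
t=1.000: state=(0.958, -2.424)
t=1.250: state=(0.315, -2.627)
t=1.500: state=(-0.303, -2.222)
t=1.750: state=(-0.759, -1.378)
t=2.000: state=(-0.983, -0.412)
t=2.250: state=(-0.972, 0.468)
t=2.500: state=(-0.765, 1.149)
t=2.750: state=(-0.424, 1.522)
t=3.000: state=(-0.037, 1.510)
t=3.250: state=(0.301, 1.143)
t=3.500: state=(0.518, 0.570)
t=3.750: state=(0.584, -0.037)
t=4.000: state=(0.508, -0.545)
t=4.250: state=(0.327, -0.862)
t=4.500: state=(0.097, -0.936)
t=4.750: state=(-0.121, -0.777)
t=5.000: state=(-0.278, -0.459)
t=5.250: state=(-0.346, -0.082)
t=5.500: state=(-0.323, 0.256)
t=5.750: state=(-0.227, 0.486)
t=6.000: state=(-0.092, 0.567)
t=6.250: state=(0.044, 0.502)
t=6.500: state=(0.150, 0.327)
t=6.690: state=(0.196, 0.157)
largest grid value and its neighbours: omega(2.860)=1.56572, omega(2.870)=1.56580, omega(2.880)=1.56524
parabola through these three points peaks at t≈2.866 with omega≈1.56585

max omega = 1.566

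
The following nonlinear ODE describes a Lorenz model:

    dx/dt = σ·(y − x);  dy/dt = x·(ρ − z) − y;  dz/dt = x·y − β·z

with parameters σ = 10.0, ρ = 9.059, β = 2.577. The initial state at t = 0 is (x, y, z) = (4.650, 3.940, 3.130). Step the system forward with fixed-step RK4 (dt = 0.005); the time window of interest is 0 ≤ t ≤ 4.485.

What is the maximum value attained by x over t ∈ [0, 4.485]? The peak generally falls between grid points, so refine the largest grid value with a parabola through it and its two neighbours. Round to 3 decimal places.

t=0.000: state=(4.650, 3.940, 3.130)
step 1 (dt=0.005): k1=(-7.100, 23.630, 10.255), k2=(-6.332, 23.347, 10.393), k3=(-6.358, 23.357, 10.396), k4=(-5.614, 23.085, 10.535); state += dt/6·(k1+2k2+2k3+k4)
t=0.005: state=(4.618, 4.057, 3.182)
t=0.010: state=(4.594, 4.171, 3.235)
t=0.015: state=(4.576, 4.283, 3.290)
continuing one RK4 step at a time; state shown every 40 steps (Δt=0.2):
t=0.200: state=(6.078, 7.171, 6.730)
t=0.400: state=(6.471, 5.568, 11.033)
t=0.600: state=(3.987, 2.909, 9.803)
t=0.800: state=(2.841, 2.722, 7.195)
t=1.000: state=(3.232, 3.695, 5.772)
t=1.200: state=(4.519, 5.270, 6.227)
t=1.400: state=(5.682, 5.918, 8.475)
t=1.600: state=(5.198, 4.594, 9.667)
t=1.800: state=(4.031, 3.611, 8.588)
t=2.000: state=(3.700, 3.774, 7.263)
t=2.200: state=(4.194, 4.569, 6.902)
t=2.400: state=(4.944, 5.239, 7.725)
t=2.600: state=(5.118, 4.981, 8.753)
t=2.800: state=(4.588, 4.279, 8.714)
t=3.000: state=(4.152, 4.058, 7.974)
t=3.200: state=(4.221, 4.366, 7.483)
t=3.400: state=(4.605, 4.804, 7.660)
t=3.600: state=(4.861, 4.890, 8.225)
t=3.800: state=(4.721, 4.577, 8.477)
t=4.000: state=(4.431, 4.318, 8.208)
t=4.200: state=(4.341, 4.366, 7.845)
t=4.400: state=(4.491, 4.597, 7.778)
t=4.485: state=(4.581, 4.683, 7.857)
largest grid value and its neighbours: x(0.315)=6.84268, x(0.320)=6.84477, x(0.325)=6.84378
parabola through these three points peaks at t≈0.321 with x≈6.84482

max x = 6.845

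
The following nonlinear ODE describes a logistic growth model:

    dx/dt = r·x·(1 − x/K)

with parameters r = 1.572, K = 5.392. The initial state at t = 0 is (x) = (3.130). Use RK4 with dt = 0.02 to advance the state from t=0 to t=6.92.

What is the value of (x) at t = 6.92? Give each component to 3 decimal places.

(x) = (5.392)

t=0.000: state=(3.130)
step 1 (dt=0.02): k1=(2.064), k2=(2.059), k3=(2.059), k4=(2.053); state += dt/6·(k1+2k2+2k3+k4)
t=0.020: state=(3.171)
t=0.040: state=(3.212)
t=0.060: state=(3.253)
continuing one RK4 step at a time; state shown every 25 steps (Δt=0.5):
t=0.500: state=(4.056)
t=1.000: state=(4.688)
t=1.500: state=(5.047)
t=2.000: state=(5.229)
t=2.500: state=(5.317)
t=3.000: state=(5.357)
t=3.500: state=(5.376)
t=4.000: state=(5.385)
t=4.500: state=(5.389)
t=5.000: state=(5.390)
t=5.500: state=(5.391)
t=6.000: state=(5.392)
t=6.500: state=(5.392)
t=6.920: state=(5.392)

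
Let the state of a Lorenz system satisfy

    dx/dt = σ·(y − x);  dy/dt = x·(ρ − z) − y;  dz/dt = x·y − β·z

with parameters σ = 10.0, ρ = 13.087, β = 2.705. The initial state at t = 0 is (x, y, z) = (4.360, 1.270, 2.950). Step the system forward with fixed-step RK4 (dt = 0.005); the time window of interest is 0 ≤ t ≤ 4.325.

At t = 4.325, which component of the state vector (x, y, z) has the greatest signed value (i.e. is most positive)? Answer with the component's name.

t=0.000: state=(4.360, 1.270, 2.950)
step 1 (dt=0.005): k1=(-30.900, 42.927, -2.443), k2=(-29.054, 42.063, -2.065), k3=(-29.122, 42.108, -2.070), k4=(-27.338, 41.284, -1.712); state += dt/6·(k1+2k2+2k3+k4)
t=0.005: state=(4.215, 1.480, 2.940)
t=0.010: state=(4.086, 1.683, 2.933)
t=0.015: state=(3.974, 1.879, 2.929)
continuing one RK4 step at a time; state shown every 40 steps (Δt=0.2):
t=0.200: state=(5.580, 8.143, 5.113)
t=0.400: state=(9.864, 9.588, 16.575)
t=0.600: state=(4.531, 1.747, 15.434)
t=0.800: state=(1.866, 1.636, 9.574)
t=1.000: state=(2.530, 3.367, 6.364)
t=1.200: state=(5.402, 7.441, 7.092)
t=1.400: state=(8.713, 8.873, 14.764)
t=1.600: state=(5.432, 3.262, 15.160)
t=1.800: state=(3.059, 2.819, 10.430)
t=2.000: state=(3.858, 4.819, 8.007)
t=2.200: state=(6.563, 8.037, 10.131)
t=2.400: state=(7.548, 6.677, 15.056)
t=2.600: state=(4.818, 3.664, 13.311)
t=2.800: state=(3.924, 4.125, 10.101)
t=3.000: state=(5.261, 6.286, 9.560)
t=3.200: state=(7.070, 7.474, 12.686)
t=3.400: state=(6.188, 5.176, 14.100)
t=3.600: state=(4.608, 4.253, 11.806)
t=3.800: state=(4.846, 5.371, 10.247)
t=4.000: state=(6.218, 6.867, 11.384)
t=4.200: state=(6.573, 6.197, 13.466)
t=4.325: state=(5.844, 5.165, 13.322)
compare at T: x=5.844, y=5.165, z=13.322

largest component: z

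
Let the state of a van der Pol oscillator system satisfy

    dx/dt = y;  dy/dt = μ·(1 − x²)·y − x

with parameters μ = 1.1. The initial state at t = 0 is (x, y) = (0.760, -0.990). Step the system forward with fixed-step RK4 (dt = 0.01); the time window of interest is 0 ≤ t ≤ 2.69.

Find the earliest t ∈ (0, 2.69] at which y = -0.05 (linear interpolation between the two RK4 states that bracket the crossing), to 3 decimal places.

t = 1.712

t=0.000: state=(0.760, -0.990)
step 1 (dt=0.01): k1=(-0.990, -1.220), k2=(-0.996, -1.226), k3=(-0.996, -1.226), k4=(-1.002, -1.232); state += dt/6·(k1+2k2+2k3+k4)
t=0.010: state=(0.750, -1.002)
t=0.020: state=(0.740, -1.015)
t=0.030: state=(0.730, -1.027)
continuing one RK4 step at a time; state shown every 10 steps (Δt=0.1):
t=0.100: state=(0.655, -1.119)
t=0.200: state=(0.536, -1.263)
t=0.300: state=(0.402, -1.425)
t=0.400: state=(0.250, -1.606)
t=0.500: state=(0.080, -1.804)
t=0.600: state=(-0.111, -2.012)
t=0.700: state=(-0.322, -2.211)
t=0.800: state=(-0.552, -2.371)
t=0.900: state=(-0.794, -2.448)
t=1.000: state=(-1.037, -2.398)
t=1.100: state=(-1.268, -2.198)
t=1.200: state=(-1.472, -1.863)
t=1.300: state=(-1.638, -1.448)
t=1.400: state=(-1.762, -1.021)
t=1.500: state=(-1.844, -0.636)
t=1.600: state=(-1.891, -0.320)
t=1.700: state=(-1.910, -0.075)
t=1.710: state=(-1.911, -0.054)
next step: t=1.720: state=(-1.911, -0.033) — y has crossed -0.05
linear interpolation between t=1.710 (-0.05379) and t=1.720 (-0.03341) → t≈1.712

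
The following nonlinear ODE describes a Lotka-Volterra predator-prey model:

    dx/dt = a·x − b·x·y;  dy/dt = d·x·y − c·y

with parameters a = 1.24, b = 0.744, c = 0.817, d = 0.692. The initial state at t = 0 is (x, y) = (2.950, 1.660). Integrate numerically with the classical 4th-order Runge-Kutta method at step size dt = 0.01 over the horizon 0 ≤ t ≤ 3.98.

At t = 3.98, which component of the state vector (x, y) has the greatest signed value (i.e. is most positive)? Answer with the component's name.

largest component: y

t=0.000: state=(2.950, 1.660)
step 1 (dt=0.01): k1=(0.015, 2.033), k2=(-0.008, 2.045), k3=(-0.008, 2.045), k4=(-0.030, 2.057); state += dt/6·(k1+2k2+2k3+k4)
t=0.010: state=(2.950, 1.680)
t=0.020: state=(2.949, 1.701)
t=0.030: state=(2.948, 1.722)
continuing one RK4 step at a time; state shown every 20 steps (Δt=0.2):
t=0.200: state=(2.858, 2.112)
t=0.400: state=(2.577, 2.618)
t=0.600: state=(2.157, 3.088)
t=0.800: state=(1.699, 3.424)
t=1.000: state=(1.291, 3.573)
t=1.200: state=(0.972, 3.545)
t=1.400: state=(0.743, 3.387)
t=1.600: state=(0.585, 3.151)
t=1.800: state=(0.478, 2.879)
t=2.000: state=(0.408, 2.599)
t=2.200: state=(0.362, 2.327)
t=2.400: state=(0.335, 2.074)
t=2.600: state=(0.321, 1.842)
t=2.800: state=(0.317, 1.635)
t=3.000: state=(0.323, 1.451)
t=3.200: state=(0.338, 1.290)
t=3.400: state=(0.361, 1.150)
t=3.600: state=(0.394, 1.029)
t=3.800: state=(0.436, 0.925)
t=3.980: state=(0.485, 0.846)
compare at T: x=0.485, y=0.846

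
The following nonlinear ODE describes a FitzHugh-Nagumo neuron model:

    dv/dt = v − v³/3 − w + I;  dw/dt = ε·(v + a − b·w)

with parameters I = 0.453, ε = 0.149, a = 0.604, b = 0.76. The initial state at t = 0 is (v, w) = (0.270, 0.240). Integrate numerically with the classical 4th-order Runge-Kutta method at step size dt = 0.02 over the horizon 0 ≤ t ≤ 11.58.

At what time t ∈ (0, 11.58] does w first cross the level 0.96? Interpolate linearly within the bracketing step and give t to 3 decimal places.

t=0.000: state=(0.270, 0.240)
step 1 (dt=0.02): k1=(0.476, 0.103), k2=(0.480, 0.104), k3=(0.480, 0.104), k4=(0.483, 0.104); state += dt/6·(k1+2k2+2k3+k4)
t=0.020: state=(0.280, 0.242)
t=0.040: state=(0.289, 0.244)
t=0.060: state=(0.299, 0.246)
continuing one RK4 step at a time; state shown every 25 steps (Δt=0.5):
t=0.500: state=(0.552, 0.300)
t=1.000: state=(0.904, 0.380)
t=1.500: state=(1.241, 0.481)
t=2.000: state=(1.456, 0.597)
t=2.500: state=(1.538, 0.717)
t=3.000: state=(1.537, 0.833)
t=3.500: state=(1.495, 0.941)
t=3.580: state=(1.486, 0.957)
next step: t=3.600: state=(1.484, 0.961) — w has crossed 0.96
linear interpolation between t=3.580 (0.95701) and t=3.600 (0.96107) → t≈3.595

t = 3.595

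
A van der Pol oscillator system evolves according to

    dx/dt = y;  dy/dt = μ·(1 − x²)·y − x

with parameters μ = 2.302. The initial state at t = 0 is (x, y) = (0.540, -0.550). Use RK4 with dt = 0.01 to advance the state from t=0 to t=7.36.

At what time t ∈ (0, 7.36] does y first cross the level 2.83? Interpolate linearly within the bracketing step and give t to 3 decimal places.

t=0.000: state=(0.540, -0.550)
step 1 (dt=0.01): k1=(-0.550, -1.437), k2=(-0.557, -1.450), k3=(-0.557, -1.450), k4=(-0.564, -1.463); state += dt/6·(k1+2k2+2k3+k4)
t=0.010: state=(0.534, -0.564)
t=0.020: state=(0.529, -0.579)
t=0.030: state=(0.523, -0.594)
continuing one RK4 step at a time; state shown every 25 steps (Δt=0.25):
t=0.250: state=(0.349, -1.014)
t=0.500: state=(0.004, -1.825)
t=0.750: state=(-0.597, -2.977)
t=1.000: state=(-1.366, -2.708)
t=1.250: state=(-1.797, -0.797)
t=1.500: state=(-1.868, 0.050)
t=1.750: state=(-1.823, 0.263)
t=2.000: state=(-1.748, 0.330)
t=2.250: state=(-1.660, 0.372)
t=2.500: state=(-1.562, 0.414)
t=2.750: state=(-1.452, 0.469)
t=3.000: state=(-1.325, 0.546)
t=3.250: state=(-1.175, 0.664)
t=3.500: state=(-0.987, 0.861)
t=3.750: state=(-0.731, 1.230)
t=4.000: state=(-0.339, 1.999)
t=4.150: state=(0.018, 2.817)
next step: t=4.160: state=(0.047, 2.882) — y has crossed 2.83
linear interpolation between t=4.150 (2.81698) and t=4.160 (2.88218) → t≈4.152

t = 4.152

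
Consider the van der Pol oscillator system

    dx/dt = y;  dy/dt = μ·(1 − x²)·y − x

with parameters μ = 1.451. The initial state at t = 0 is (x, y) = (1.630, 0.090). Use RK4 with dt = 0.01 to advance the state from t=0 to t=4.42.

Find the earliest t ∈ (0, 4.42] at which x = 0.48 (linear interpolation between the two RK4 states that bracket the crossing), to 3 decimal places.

t=0.000: state=(1.630, 0.090)
step 1 (dt=0.01): k1=(0.090, -1.846), k2=(0.081, -1.825), k3=(0.081, -1.825), k4=(0.072, -1.804); state += dt/6·(k1+2k2+2k3+k4)
t=0.010: state=(1.631, 0.072)
t=0.020: state=(1.631, 0.054)
t=0.030: state=(1.632, 0.037)
continuing one RK4 step at a time; state shown every 20 steps (Δt=0.2):
t=0.200: state=(1.616, -0.203)
t=0.400: state=(1.556, -0.388)
t=0.600: state=(1.465, -0.521)
t=0.800: state=(1.349, -0.638)
t=1.000: state=(1.209, -0.765)
t=1.200: state=(1.041, -0.925)
t=1.400: state=(0.835, -1.148)
t=1.600: state=(0.574, -1.478)
t=1.660: state=(0.482, -1.607)
next step: t=1.670: state=(0.466, -1.630) — x has crossed 0.48
linear interpolation between t=1.660 (0.48177) and t=1.670 (0.46559) → t≈1.661

t = 1.661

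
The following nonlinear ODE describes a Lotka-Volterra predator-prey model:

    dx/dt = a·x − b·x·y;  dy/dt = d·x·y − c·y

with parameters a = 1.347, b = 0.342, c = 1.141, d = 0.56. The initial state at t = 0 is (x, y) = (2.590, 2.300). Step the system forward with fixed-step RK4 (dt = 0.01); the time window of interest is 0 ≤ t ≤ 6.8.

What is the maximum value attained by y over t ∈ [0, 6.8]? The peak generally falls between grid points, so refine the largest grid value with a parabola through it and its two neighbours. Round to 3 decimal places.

max y = 6.490

t=0.000: state=(2.590, 2.300)
step 1 (dt=0.01): k1=(1.451, 0.712), k2=(1.452, 0.722), k3=(1.452, 0.722), k4=(1.453, 0.733); state += dt/6·(k1+2k2+2k3+k4)
t=0.010: state=(2.605, 2.307)
t=0.020: state=(2.619, 2.315)
t=0.030: state=(2.634, 2.322)
continuing one RK4 step at a time; state shown every 25 steps (Δt=0.25):
t=0.250: state=(2.951, 2.549)
t=0.500: state=(3.269, 2.965)
t=0.750: state=(3.466, 3.578)
t=1.000: state=(3.458, 4.380)
t=1.250: state=(3.206, 5.265)
t=1.500: state=(2.766, 6.022)
t=1.750: state=(2.267, 6.439)
t=2.000: state=(1.826, 6.440)
t=2.250: state=(1.493, 6.100)
t=2.500: state=(1.269, 5.557)
t=2.750: state=(1.134, 4.939)
t=3.000: state=(1.069, 4.329)
t=3.250: state=(1.059, 3.776)
t=3.500: state=(1.097, 3.299)
t=3.750: state=(1.179, 2.907)
t=4.000: state=(1.305, 2.599)
t=4.250: state=(1.479, 2.373)
t=4.500: state=(1.702, 2.228)
t=4.750: state=(1.976, 2.166)
t=5.000: state=(2.298, 2.195)
t=5.250: state=(2.654, 2.334)
t=5.500: state=(3.013, 2.609)
t=5.750: state=(3.315, 3.058)
t=6.000: state=(3.482, 3.708)
t=6.250: state=(3.431, 4.536)
t=6.500: state=(3.139, 5.415)
t=6.750: state=(2.678, 6.125)
t=6.800: state=(2.578, 6.227)
largest grid value and its neighbours: y(1.860)=6.48920, y(1.870)=6.48974, y(1.880)=6.48963
parabola through these three points peaks at t≈1.873 with y≈6.48978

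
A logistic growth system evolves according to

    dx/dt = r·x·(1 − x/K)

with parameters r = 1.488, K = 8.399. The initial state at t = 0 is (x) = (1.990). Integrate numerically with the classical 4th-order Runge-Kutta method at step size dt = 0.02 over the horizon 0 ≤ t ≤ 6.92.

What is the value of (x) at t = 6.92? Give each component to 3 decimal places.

(x) = (8.398)

t=0.000: state=(1.990)
step 1 (dt=0.02): k1=(2.260), k2=(2.277), k3=(2.277), k4=(2.295); state += dt/6·(k1+2k2+2k3+k4)
t=0.020: state=(2.036)
t=0.040: state=(2.082)
t=0.060: state=(2.129)
continuing one RK4 step at a time; state shown every 25 steps (Δt=0.5):
t=0.500: state=(3.319)
t=1.000: state=(4.863)
t=1.500: state=(6.242)
t=2.000: state=(7.214)
t=2.500: state=(7.791)
t=3.000: state=(8.099)
t=3.500: state=(8.254)
t=4.000: state=(8.329)
t=4.500: state=(8.366)
t=5.000: state=(8.383)
t=5.500: state=(8.391)
t=6.000: state=(8.395)
t=6.500: state=(8.397)
t=6.920: state=(8.398)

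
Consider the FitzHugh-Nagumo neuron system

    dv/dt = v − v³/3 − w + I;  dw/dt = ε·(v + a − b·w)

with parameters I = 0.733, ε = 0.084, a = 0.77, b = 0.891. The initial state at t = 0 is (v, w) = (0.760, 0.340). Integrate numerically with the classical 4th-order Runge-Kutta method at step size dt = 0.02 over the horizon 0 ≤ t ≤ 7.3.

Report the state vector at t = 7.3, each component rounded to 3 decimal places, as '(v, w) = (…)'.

(v, w) = (1.399, 1.303)

t=0.000: state=(0.760, 0.340)
step 1 (dt=0.02): k1=(1.007, 0.103), k2=(1.010, 0.104), k3=(1.010, 0.104), k4=(1.013, 0.105); state += dt/6·(k1+2k2+2k3+k4)
t=0.020: state=(0.780, 0.342)
t=0.040: state=(0.801, 0.344)
t=0.060: state=(0.821, 0.346)
continuing one RK4 step at a time; state shown every 25 steps (Δt=0.5):
t=0.500: state=(1.264, 0.401)
t=1.000: state=(1.615, 0.478)
t=1.500: state=(1.753, 0.563)
t=2.000: state=(1.777, 0.647)
t=2.500: state=(1.760, 0.728)
t=3.000: state=(1.730, 0.805)
t=3.500: state=(1.695, 0.877)
t=4.000: state=(1.658, 0.946)
t=4.500: state=(1.621, 1.011)
t=5.000: state=(1.582, 1.071)
t=5.500: state=(1.544, 1.128)
t=6.000: state=(1.505, 1.181)
t=6.500: state=(1.465, 1.231)
t=7.000: state=(1.424, 1.277)
t=7.300: state=(1.399, 1.303)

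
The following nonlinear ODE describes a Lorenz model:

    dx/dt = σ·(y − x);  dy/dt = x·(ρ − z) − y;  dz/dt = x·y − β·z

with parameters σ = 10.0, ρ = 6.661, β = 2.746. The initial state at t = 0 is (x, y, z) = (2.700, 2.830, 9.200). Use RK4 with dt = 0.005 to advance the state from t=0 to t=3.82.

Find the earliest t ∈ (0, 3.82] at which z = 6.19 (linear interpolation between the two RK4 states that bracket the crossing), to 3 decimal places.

t = 0.196

t=0.000: state=(2.700, 2.830, 9.200)
step 1 (dt=0.005): k1=(1.300, -9.685, -17.622), k2=(1.025, -9.550, -17.557), k3=(1.036, -9.549, -17.559), k4=(0.771, -9.413, -17.496); state += dt/6·(k1+2k2+2k3+k4)
t=0.005: state=(2.705, 2.782, 9.112)
t=0.010: state=(2.708, 2.736, 9.025)
t=0.015: state=(2.708, 2.691, 8.938)
t=0.195: state=(2.176, 1.900, 6.202)
next step: t=0.200: state=(2.163, 1.896, 6.138) — z has crossed 6.19
linear interpolation between t=0.195 (6.20246) and t=0.200 (6.13833) → t≈0.196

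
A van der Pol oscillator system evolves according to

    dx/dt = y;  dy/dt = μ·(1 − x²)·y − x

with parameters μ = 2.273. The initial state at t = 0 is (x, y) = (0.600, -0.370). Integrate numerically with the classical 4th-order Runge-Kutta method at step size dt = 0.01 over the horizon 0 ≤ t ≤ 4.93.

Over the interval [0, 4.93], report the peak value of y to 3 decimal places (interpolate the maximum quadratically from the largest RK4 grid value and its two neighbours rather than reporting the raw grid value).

max y = 4.152

t=0.000: state=(0.600, -0.370)
step 1 (dt=0.01): k1=(-0.370, -1.138), k2=(-0.376, -1.147), k3=(-0.376, -1.147), k4=(-0.381, -1.155); state += dt/6·(k1+2k2+2k3+k4)
t=0.010: state=(0.596, -0.381)
t=0.020: state=(0.592, -0.393)
t=0.030: state=(0.588, -0.405)
continuing one RK4 step at a time; state shown every 20 steps (Δt=0.2):
t=0.200: state=(0.501, -0.638)
t=0.400: state=(0.337, -1.030)
t=0.600: state=(0.074, -1.641)
t=0.800: state=(-0.339, -2.527)
t=1.000: state=(-0.924, -3.164)
t=1.200: state=(-1.496, -2.280)
t=1.400: state=(-1.794, -0.784)
t=1.600: state=(-1.865, -0.041)
t=1.800: state=(-1.843, 0.211)
t=2.000: state=(-1.790, 0.300)
t=2.200: state=(-1.726, 0.344)
t=2.400: state=(-1.653, 0.378)
t=2.600: state=(-1.575, 0.412)
t=2.800: state=(-1.488, 0.454)
t=3.000: state=(-1.392, 0.508)
t=3.200: state=(-1.284, 0.581)
t=3.400: state=(-1.158, 0.685)
t=3.600: state=(-1.006, 0.842)
t=3.800: state=(-0.814, 1.099)
t=4.000: state=(-0.554, 1.548)
t=4.200: state=(-0.170, 2.371)
t=4.400: state=(0.427, 3.645)
t=4.600: state=(1.229, 3.955)
t=4.800: state=(1.824, 1.805)
t=4.930: state=(1.976, 0.652)
largest grid value and its neighbours: y(4.520)=4.14733, y(4.530)=4.15221, y(4.540)=4.14929
parabola through these three points peaks at t≈4.531 with y≈4.15227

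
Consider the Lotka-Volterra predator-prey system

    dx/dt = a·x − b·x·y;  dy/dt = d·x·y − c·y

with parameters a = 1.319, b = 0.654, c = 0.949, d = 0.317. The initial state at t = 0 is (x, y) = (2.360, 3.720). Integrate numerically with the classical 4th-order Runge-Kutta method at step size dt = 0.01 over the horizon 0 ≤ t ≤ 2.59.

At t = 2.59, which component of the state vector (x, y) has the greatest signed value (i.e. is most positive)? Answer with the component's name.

largest component: x

t=0.000: state=(2.360, 3.720)
step 1 (dt=0.01): k1=(-2.629, -0.747), k2=(-2.608, -0.762), k3=(-2.608, -0.762), k4=(-2.588, -0.776); state += dt/6·(k1+2k2+2k3+k4)
t=0.010: state=(2.334, 3.712)
t=0.020: state=(2.308, 3.704)
t=0.030: state=(2.283, 3.696)
continuing one RK4 step at a time; state shown every 10 steps (Δt=0.1):
t=0.100: state=(2.117, 3.632)
t=0.200: state=(1.912, 3.520)
t=0.300: state=(1.740, 3.392)
t=0.400: state=(1.597, 3.252)
t=0.500: state=(1.480, 3.105)
t=0.600: state=(1.385, 2.955)
t=0.700: state=(1.309, 2.805)
t=0.800: state=(1.250, 2.657)
t=0.900: state=(1.204, 2.512)
t=1.000: state=(1.171, 2.372)
t=1.100: state=(1.149, 2.238)
t=1.200: state=(1.138, 2.110)
t=1.300: state=(1.135, 1.990)
t=1.400: state=(1.141, 1.876)
t=1.500: state=(1.156, 1.769)
t=1.600: state=(1.179, 1.670)
t=1.700: state=(1.210, 1.577)
t=1.800: state=(1.248, 1.491)
t=1.900: state=(1.295, 1.412)
t=2.000: state=(1.351, 1.339)
t=2.100: state=(1.415, 1.273)
t=2.200: state=(1.489, 1.212)
t=2.300: state=(1.572, 1.157)
t=2.400: state=(1.666, 1.108)
t=2.500: state=(1.771, 1.064)
t=2.590: state=(1.875, 1.029)
compare at T: x=1.875, y=1.029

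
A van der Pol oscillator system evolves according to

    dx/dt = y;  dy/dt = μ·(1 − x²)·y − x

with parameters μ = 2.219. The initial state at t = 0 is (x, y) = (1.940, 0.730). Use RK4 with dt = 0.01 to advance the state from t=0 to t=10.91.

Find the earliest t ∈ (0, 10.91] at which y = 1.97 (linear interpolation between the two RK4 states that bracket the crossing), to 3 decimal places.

t=0.000: state=(1.940, 0.730)
step 1 (dt=0.01): k1=(0.730, -6.417), k2=(0.698, -6.246), k3=(0.699, -6.250), k4=(0.668, -6.081); state += dt/6·(k1+2k2+2k3+k4)
t=0.010: state=(1.947, 0.668)
t=0.020: state=(1.953, 0.608)
t=0.030: state=(1.959, 0.552)
continuing one RK4 step at a time; state shown every 50 steps (Δt=0.5):
t=0.500: state=(1.941, -0.267)
t=1.000: state=(1.785, -0.344)
t=1.500: state=(1.597, -0.413)
t=2.000: state=(1.364, -0.535)
t=2.500: state=(1.037, -0.815)
t=3.000: state=(0.448, -1.755)
t=3.500: state=(-1.062, -4.055)
t=4.000: state=(-2.019, -0.115)
t=4.500: state=(-1.928, 0.294)
t=5.000: state=(-1.766, 0.351)
t=5.500: state=(-1.573, 0.424)
t=6.000: state=(-1.332, 0.556)
t=6.500: state=(-0.988, 0.871)
t=6.990: state=(-0.360, 1.937)
next step: t=7.000: state=(-0.340, 1.979) — y has crossed 1.97
linear interpolation between t=6.990 (1.93740) and t=7.000 (1.97903) → t≈6.998

t = 6.998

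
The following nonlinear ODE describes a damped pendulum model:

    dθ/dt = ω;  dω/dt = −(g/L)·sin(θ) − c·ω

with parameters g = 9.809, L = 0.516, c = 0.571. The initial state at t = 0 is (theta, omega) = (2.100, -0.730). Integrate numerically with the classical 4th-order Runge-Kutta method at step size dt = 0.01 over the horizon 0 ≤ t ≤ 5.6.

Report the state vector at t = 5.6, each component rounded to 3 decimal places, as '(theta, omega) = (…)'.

(theta, omega) = (-0.313, 0.993)

t=0.000: state=(2.100, -0.730)
step 1 (dt=0.01): k1=(-0.730, -15.993), k2=(-0.810, -15.982), k3=(-0.810, -15.986), k4=(-0.890, -15.978); state += dt/6·(k1+2k2+2k3+k4)
t=0.010: state=(2.092, -0.890)
t=0.020: state=(2.082, -1.050)
t=0.030: state=(2.071, -1.209)
continuing one RK4 step at a time; state shown every 20 steps (Δt=0.2):
t=0.200: state=(1.630, -4.001)
t=0.400: state=(0.531, -6.634)
t=0.600: state=(-0.752, -5.437)
t=0.800: state=(-1.466, -1.598)
t=1.000: state=(-1.403, 2.155)
t=1.200: state=(-0.659, 5.004)
t=1.400: state=(0.394, 4.873)
t=1.600: state=(1.089, 1.822)
t=1.800: state=(1.099, -1.656)
t=2.000: state=(0.493, -4.091)
t=2.200: state=(-0.353, -3.850)
t=2.400: state=(-0.884, -1.235)
t=2.600: state=(-0.827, 1.722)
t=2.800: state=(-0.275, 3.466)
t=3.000: state=(0.394, 2.821)
t=3.200: state=(0.737, 0.472)
t=3.400: state=(0.584, -1.887)
t=3.600: state=(0.075, -2.872)
t=3.800: state=(-0.428, -1.862)
t=4.000: state=(-0.598, 0.213)
t=4.200: state=(-0.367, 1.937)
t=4.400: state=(0.080, 2.240)
t=4.600: state=(0.425, 1.022)
t=4.800: state=(0.454, -0.712)
t=5.000: state=(0.183, -1.812)
t=5.200: state=(-0.180, -1.596)
t=5.400: state=(-0.385, -0.345)
t=5.600: state=(-0.313, 0.993)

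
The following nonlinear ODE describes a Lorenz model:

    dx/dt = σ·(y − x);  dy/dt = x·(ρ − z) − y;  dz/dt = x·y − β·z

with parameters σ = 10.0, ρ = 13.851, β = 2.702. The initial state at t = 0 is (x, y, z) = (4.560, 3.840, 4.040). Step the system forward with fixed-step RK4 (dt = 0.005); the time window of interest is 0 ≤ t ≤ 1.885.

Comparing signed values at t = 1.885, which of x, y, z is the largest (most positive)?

largest component: z

t=0.000: state=(4.560, 3.840, 4.040)
step 1 (dt=0.005): k1=(-7.200, 40.898, 6.594), k2=(-5.998, 40.544, 6.945), k3=(-6.036, 40.571, 6.951), k4=(-4.870, 40.242, 7.303); state += dt/6·(k1+2k2+2k3+k4)
t=0.005: state=(4.530, 4.043, 4.075)
t=0.010: state=(4.511, 4.243, 4.113)
t=0.015: state=(4.503, 4.440, 4.155)
continuing one RK4 step at a time; state shown every 20 steps (Δt=0.1):
t=0.100: state=(5.525, 7.676, 5.594)
t=0.200: state=(8.174, 10.930, 10.054)
t=0.300: state=(9.939, 10.140, 16.659)
t=0.400: state=(8.265, 5.135, 19.005)
t=0.500: state=(4.974, 2.044, 16.429)
t=0.600: state=(2.840, 1.490, 13.079)
t=0.700: state=(2.090, 1.836, 10.318)
t=0.800: state=(2.183, 2.581, 8.276)
t=0.900: state=(2.861, 3.826, 7.017)
t=1.000: state=(4.151, 5.783, 6.832)
t=1.100: state=(6.103, 8.307, 8.432)
t=1.200: state=(8.205, 9.908, 12.384)
t=1.300: state=(8.854, 8.242, 16.596)
t=1.400: state=(7.178, 4.801, 17.276)
t=1.500: state=(4.875, 2.916, 15.112)
t=1.600: state=(3.481, 2.645, 12.489)
t=1.700: state=(3.112, 3.156, 10.338)
t=1.800: state=(3.493, 4.189, 8.936)
t=1.885: state=(4.297, 5.486, 8.531)
compare at T: x=4.297, y=5.486, z=8.531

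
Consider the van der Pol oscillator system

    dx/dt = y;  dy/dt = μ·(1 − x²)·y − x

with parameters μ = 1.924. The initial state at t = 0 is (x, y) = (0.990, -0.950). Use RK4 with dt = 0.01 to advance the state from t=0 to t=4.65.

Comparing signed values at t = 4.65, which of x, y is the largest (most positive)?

t=0.000: state=(0.990, -0.950)
step 1 (dt=0.01): k1=(-0.950, -1.026), k2=(-0.955, -1.039), k3=(-0.955, -1.039), k4=(-0.960, -1.052); state += dt/6·(k1+2k2+2k3+k4)
t=0.010: state=(0.980, -0.960)
t=0.020: state=(0.971, -0.971)
t=0.030: state=(0.961, -0.982)
continuing one RK4 step at a time; state shown every 20 steps (Δt=0.2):
t=0.200: state=(0.776, -1.217)
t=0.400: state=(0.491, -1.669)
t=0.600: state=(0.087, -2.431)
t=0.800: state=(-0.501, -3.443)
t=1.000: state=(-1.233, -3.558)
t=1.200: state=(-1.790, -1.847)
t=1.400: state=(-1.998, -0.423)
t=1.600: state=(-2.020, 0.107)
t=1.800: state=(-1.979, 0.272)
t=2.000: state=(-1.918, 0.332)
t=2.200: state=(-1.848, 0.366)
t=2.400: state=(-1.772, 0.395)
t=2.600: state=(-1.690, 0.426)
t=2.800: state=(-1.601, 0.463)
t=3.000: state=(-1.504, 0.510)
t=3.200: state=(-1.396, 0.572)
t=3.400: state=(-1.274, 0.655)
t=3.600: state=(-1.132, 0.773)
t=3.800: state=(-0.960, 0.951)
t=4.000: state=(-0.744, 1.235)
t=4.200: state=(-0.454, 1.710)
t=4.400: state=(-0.039, 2.501)
t=4.600: state=(0.563, 3.495)
t=4.650: state=(0.742, 3.660)
compare at T: x=0.742, y=3.660

largest component: y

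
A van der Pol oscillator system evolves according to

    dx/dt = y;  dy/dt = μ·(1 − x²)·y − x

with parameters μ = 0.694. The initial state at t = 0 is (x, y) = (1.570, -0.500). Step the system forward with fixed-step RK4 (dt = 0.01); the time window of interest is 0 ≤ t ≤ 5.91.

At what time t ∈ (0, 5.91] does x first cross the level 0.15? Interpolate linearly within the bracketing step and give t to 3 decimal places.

t = 1.266

t=0.000: state=(1.570, -0.500)
step 1 (dt=0.01): k1=(-0.500, -1.062), k2=(-0.505, -1.057), k3=(-0.505, -1.057), k4=(-0.511, -1.051); state += dt/6·(k1+2k2+2k3+k4)
t=0.010: state=(1.565, -0.511)
t=0.020: state=(1.560, -0.521)
t=0.030: state=(1.555, -0.531)
continuing one RK4 step at a time; state shown every 20 steps (Δt=0.2):
t=0.200: state=(1.450, -0.696)
t=0.400: state=(1.293, -0.874)
t=0.600: state=(1.100, -1.056)
t=0.800: state=(0.869, -1.258)
t=1.000: state=(0.595, -1.492)
t=1.200: state=(0.270, -1.761)
t=1.260: state=(0.161, -1.846)
next step: t=1.270: state=(0.143, -1.860) — x has crossed 0.15
linear interpolation between t=1.260 (0.16143) and t=1.270 (0.14290) → t≈1.266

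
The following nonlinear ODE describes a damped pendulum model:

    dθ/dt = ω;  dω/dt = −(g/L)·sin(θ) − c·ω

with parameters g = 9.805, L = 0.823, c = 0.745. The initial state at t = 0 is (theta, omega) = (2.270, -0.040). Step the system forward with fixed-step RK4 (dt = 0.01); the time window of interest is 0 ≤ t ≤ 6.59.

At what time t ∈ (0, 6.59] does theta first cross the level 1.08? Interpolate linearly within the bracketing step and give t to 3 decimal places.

t=0.000: state=(2.270, -0.040)
step 1 (dt=0.01): k1=(-0.040, -9.088), k2=(-0.085, -9.056), k3=(-0.085, -9.058), k4=(-0.131, -9.027); state += dt/6·(k1+2k2+2k3+k4)
t=0.010: state=(2.269, -0.131)
t=0.020: state=(2.267, -0.221)
t=0.030: state=(2.265, -0.310)
continuing one RK4 step at a time; state shown every 25 steps (Δt=0.25):
t=0.250: state=(1.982, -2.272)
t=0.500: state=(1.125, -4.519)
next step: t=0.510: state=(1.079, -4.592) — theta has crossed 1.08
linear interpolation between t=0.500 (1.12500) and t=0.510 (1.07945) → t≈0.510

t = 0.510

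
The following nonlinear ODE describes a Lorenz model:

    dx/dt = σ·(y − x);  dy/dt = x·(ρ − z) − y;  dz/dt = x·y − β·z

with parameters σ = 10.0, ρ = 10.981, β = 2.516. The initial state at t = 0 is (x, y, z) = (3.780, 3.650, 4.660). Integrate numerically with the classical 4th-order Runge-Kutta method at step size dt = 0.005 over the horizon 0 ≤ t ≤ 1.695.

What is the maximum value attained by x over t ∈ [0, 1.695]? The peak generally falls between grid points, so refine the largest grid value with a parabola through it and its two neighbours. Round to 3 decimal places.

t=0.000: state=(3.780, 3.650, 4.660)
step 1 (dt=0.005): k1=(-1.300, 20.243, 2.072), k2=(-0.761, 20.153, 2.239), k3=(-0.777, 20.160, 2.242), k4=(-0.253, 20.076, 2.411); state += dt/6·(k1+2k2+2k3+k4)
t=0.005: state=(3.776, 3.751, 4.671)
t=0.010: state=(3.777, 3.851, 4.684)
t=0.015: state=(3.783, 3.950, 4.699)
continuing one RK4 step at a time; state shown every 20 steps (Δt=0.1):
t=0.100: state=(4.422, 5.613, 5.290)
t=0.200: state=(5.867, 7.434, 7.133)
t=0.300: state=(7.222, 8.168, 10.220)
t=0.400: state=(7.430, 6.837, 12.983)
t=0.500: state=(6.207, 4.557, 13.545)
t=0.600: state=(4.560, 3.079, 12.290)
t=0.700: state=(3.412, 2.616, 10.516)
t=0.800: state=(2.936, 2.750, 8.906)
t=0.900: state=(2.985, 3.248, 7.696)
t=1.000: state=(3.433, 4.056, 7.014)
t=1.100: state=(4.211, 5.130, 7.011)
t=1.200: state=(5.215, 6.257, 7.852)
t=1.300: state=(6.161, 6.926, 9.490)
t=1.400: state=(6.581, 6.598, 11.278)
t=1.500: state=(6.187, 5.438, 12.207)
t=1.600: state=(5.267, 4.278, 11.931)
t=1.695: state=(4.416, 3.665, 10.987)
largest grid value and its neighbours: x(0.360)=7.53756, x(0.365)=7.53861, x(0.370)=7.53552
parabola through these three points peaks at t≈0.364 with x≈7.53873

max x = 7.539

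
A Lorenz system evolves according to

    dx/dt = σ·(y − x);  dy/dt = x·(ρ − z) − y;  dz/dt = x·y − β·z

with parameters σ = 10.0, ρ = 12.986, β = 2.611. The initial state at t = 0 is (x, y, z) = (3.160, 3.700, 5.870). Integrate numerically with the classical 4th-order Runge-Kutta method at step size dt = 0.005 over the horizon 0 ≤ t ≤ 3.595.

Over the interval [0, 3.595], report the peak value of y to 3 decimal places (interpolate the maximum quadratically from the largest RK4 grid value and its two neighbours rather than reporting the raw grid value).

t=0.000: state=(3.160, 3.700, 5.870)
step 1 (dt=0.005): k1=(5.400, 18.787, -3.635), k2=(5.735, 18.864, -3.412), k3=(5.728, 18.868, -3.410), k4=(6.057, 18.950, -3.183); state += dt/6·(k1+2k2+2k3+k4)
t=0.005: state=(3.189, 3.794, 5.853)
t=0.010: state=(3.221, 3.890, 5.838)
t=0.015: state=(3.256, 3.986, 5.826)
continuing one RK4 step at a time; state shown every 40 steps (Δt=0.2):
t=0.200: state=(6.134, 8.244, 7.938)
t=0.400: state=(8.512, 7.749, 15.813)
t=0.600: state=(4.606, 2.744, 14.295)
t=0.800: state=(2.861, 2.830, 9.814)
t=1.000: state=(3.928, 4.978, 7.808)
t=1.200: state=(6.698, 8.104, 10.405)
t=1.400: state=(7.328, 6.281, 15.112)
t=1.600: state=(4.551, 3.469, 13.064)
t=1.800: state=(3.769, 3.997, 9.921)
t=2.000: state=(5.118, 6.142, 9.381)
t=2.200: state=(6.965, 7.415, 12.491)
t=2.400: state=(6.153, 5.136, 14.102)
t=2.600: state=(4.492, 4.076, 11.861)
t=2.800: state=(4.609, 5.081, 10.133)
t=3.000: state=(5.964, 6.673, 10.992)
t=3.200: state=(6.560, 6.307, 13.268)
t=3.400: state=(5.399, 4.760, 12.930)
t=3.595: state=(4.730, 4.729, 11.247)
largest grid value and its neighbours: y(0.290)=9.54979, y(0.295)=9.55827, y(0.300)=9.55805
parabola through these three points peaks at t≈0.297 with y≈9.55925

max y = 9.559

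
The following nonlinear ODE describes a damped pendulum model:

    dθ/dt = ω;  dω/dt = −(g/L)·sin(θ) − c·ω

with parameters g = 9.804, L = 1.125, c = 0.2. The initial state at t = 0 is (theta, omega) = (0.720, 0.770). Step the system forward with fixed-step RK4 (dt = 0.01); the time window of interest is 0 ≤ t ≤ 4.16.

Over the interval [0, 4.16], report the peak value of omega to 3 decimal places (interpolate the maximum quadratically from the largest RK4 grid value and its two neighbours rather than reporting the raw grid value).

t=0.000: state=(0.720, 0.770)
step 1 (dt=0.01): k1=(0.770, -5.900), k2=(0.740, -5.920), k3=(0.740, -5.919), k4=(0.711, -5.937); state += dt/6·(k1+2k2+2k3+k4)
t=0.010: state=(0.727, 0.711)
t=0.020: state=(0.734, 0.651)
t=0.030: state=(0.740, 0.591)
continuing one RK4 step at a time; state shown every 20 steps (Δt=0.2):
t=0.200: state=(0.754, -0.433)
t=0.400: state=(0.557, -1.479)
t=0.600: state=(0.193, -2.057)
t=0.800: state=(-0.219, -1.949)
t=1.000: state=(-0.544, -1.218)
t=1.200: state=(-0.685, -0.161)
t=1.400: state=(-0.608, 0.898)
t=1.600: state=(-0.345, 1.662)
t=1.800: state=(0.019, 1.877)
t=2.000: state=(0.363, 1.466)
t=2.200: state=(0.576, 0.614)
t=2.400: state=(0.599, -0.381)
t=2.600: state=(0.434, -1.229)
t=2.800: state=(0.135, -1.669)
t=3.000: state=(-0.196, -1.547)
t=3.200: state=(-0.450, -0.927)
t=3.400: state=(-0.550, -0.050)
t=3.600: state=(-0.471, 0.807)
t=3.800: state=(-0.245, 1.388)
t=4.000: state=(0.052, 1.499)
t=4.160: state=(0.274, 1.224)
largest grid value and its neighbours: omega(1.760)=1.88537, omega(1.770)=1.88565, omega(1.780)=1.88428
parabola through these three points peaks at t≈1.767 with omega≈1.88574

max omega = 1.886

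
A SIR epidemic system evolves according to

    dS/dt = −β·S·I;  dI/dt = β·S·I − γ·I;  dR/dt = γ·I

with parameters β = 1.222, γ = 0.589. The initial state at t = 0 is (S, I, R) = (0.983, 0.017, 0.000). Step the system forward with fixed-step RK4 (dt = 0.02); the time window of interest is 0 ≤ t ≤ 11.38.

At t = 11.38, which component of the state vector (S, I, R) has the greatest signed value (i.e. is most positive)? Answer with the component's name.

largest component: R

t=0.000: state=(0.983, 0.017, 0.000)
step 1 (dt=0.02): k1=(-0.020, 0.010, 0.010), k2=(-0.021, 0.010, 0.010), k3=(-0.021, 0.010, 0.010), k4=(-0.021, 0.011, 0.010); state += dt/6·(k1+2k2+2k3+k4)
t=0.020: state=(0.983, 0.017, 0.000)
t=0.040: state=(0.982, 0.017, 0.000)
t=0.060: state=(0.982, 0.018, 0.001)
continuing one RK4 step at a time; state shown every 25 steps (Δt=0.5):
t=0.500: state=(0.971, 0.023, 0.006)
t=1.000: state=(0.955, 0.031, 0.014)
t=1.500: state=(0.935, 0.041, 0.024)
t=2.000: state=(0.908, 0.054, 0.038)
t=2.500: state=(0.875, 0.069, 0.056)
t=3.000: state=(0.834, 0.087, 0.079)
t=3.500: state=(0.787, 0.106, 0.107)
t=4.000: state=(0.733, 0.125, 0.141)
t=4.500: state=(0.675, 0.144, 0.181)
t=5.000: state=(0.615, 0.159, 0.226)
t=5.500: state=(0.557, 0.169, 0.274)
t=6.000: state=(0.501, 0.174, 0.325)
t=6.500: state=(0.450, 0.173, 0.376)
t=7.000: state=(0.406, 0.168, 0.427)
t=7.500: state=(0.367, 0.158, 0.475)
t=8.000: state=(0.335, 0.146, 0.519)
t=8.500: state=(0.307, 0.132, 0.560)
t=9.000: state=(0.285, 0.118, 0.597)
t=9.500: state=(0.266, 0.104, 0.630)
t=10.000: state=(0.251, 0.091, 0.659)
t=10.500: state=(0.238, 0.078, 0.683)
t=11.000: state=(0.228, 0.067, 0.705)
t=11.380: state=(0.221, 0.060, 0.719)
compare at T: S=0.221, I=0.060, R=0.719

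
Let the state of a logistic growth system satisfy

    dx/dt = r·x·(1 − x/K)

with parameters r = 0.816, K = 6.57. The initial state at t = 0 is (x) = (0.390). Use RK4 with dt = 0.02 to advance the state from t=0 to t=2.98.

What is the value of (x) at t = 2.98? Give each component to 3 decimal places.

t=0.000: state=(0.390)
step 1 (dt=0.02): k1=(0.299), k2=(0.302), k3=(0.302), k4=(0.304); state += dt/6·(k1+2k2+2k3+k4)
t=0.020: state=(0.396)
t=0.040: state=(0.402)
t=0.060: state=(0.408)
continuing one RK4 step at a time; state shown every 5 steps (Δt=0.1):
t=0.100: state=(0.421)
t=0.200: state=(0.454)
t=0.300: state=(0.490)
t=0.400: state=(0.528)
t=0.500: state=(0.569)
t=0.600: state=(0.613)
t=0.700: state=(0.660)
t=0.800: state=(0.710)
t=0.900: state=(0.764)
t=1.000: state=(0.821)
t=1.100: state=(0.881)
t=1.200: state=(0.945)
t=1.300: state=(1.013)
t=1.400: state=(1.085)
t=1.500: state=(1.161)
t=1.600: state=(1.241)
t=1.700: state=(1.325)
t=1.800: state=(1.414)
t=1.900: state=(1.506)
t=2.000: state=(1.603)
t=2.100: state=(1.704)
t=2.200: state=(1.809)
t=2.300: state=(1.918)
t=2.400: state=(2.031)
t=2.500: state=(2.147)
t=2.600: state=(2.266)
t=2.700: state=(2.389)
t=2.800: state=(2.514)
t=2.900: state=(2.642)
t=2.980: state=(2.746)

(x) = (2.746)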